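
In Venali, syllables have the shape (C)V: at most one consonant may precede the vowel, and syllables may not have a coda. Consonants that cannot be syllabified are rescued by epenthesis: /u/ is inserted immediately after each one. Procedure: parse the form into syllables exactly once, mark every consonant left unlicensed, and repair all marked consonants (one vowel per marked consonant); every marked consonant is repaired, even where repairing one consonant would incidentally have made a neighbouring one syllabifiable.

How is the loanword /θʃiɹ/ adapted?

θuʃiɹu

The consonants /θ/, /ɹ/ cannot be parsed into a legal (C)V syllable (no codas are permitted; onsets are limited to one consonant).
Each unlicensed consonant becomes the onset of a new syllable: /θ/ → /θu/, /ɹ/ → /ɹu/.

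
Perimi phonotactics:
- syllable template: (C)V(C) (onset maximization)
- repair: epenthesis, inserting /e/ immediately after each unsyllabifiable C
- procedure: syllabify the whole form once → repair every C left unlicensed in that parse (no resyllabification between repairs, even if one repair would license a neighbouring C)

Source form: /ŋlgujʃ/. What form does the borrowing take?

Under (C)V(C), the unsyllabifiable consonants are /ŋ/, /l/, /ʃ/ (at most one coda consonant is licensed; onsets are limited to one consonant).
Each unlicensed consonant becomes the onset of a new syllable: /ŋ/ → /ŋe/, /l/ → /le/, /ʃ/ → /ʃe/.

ŋelegujʃe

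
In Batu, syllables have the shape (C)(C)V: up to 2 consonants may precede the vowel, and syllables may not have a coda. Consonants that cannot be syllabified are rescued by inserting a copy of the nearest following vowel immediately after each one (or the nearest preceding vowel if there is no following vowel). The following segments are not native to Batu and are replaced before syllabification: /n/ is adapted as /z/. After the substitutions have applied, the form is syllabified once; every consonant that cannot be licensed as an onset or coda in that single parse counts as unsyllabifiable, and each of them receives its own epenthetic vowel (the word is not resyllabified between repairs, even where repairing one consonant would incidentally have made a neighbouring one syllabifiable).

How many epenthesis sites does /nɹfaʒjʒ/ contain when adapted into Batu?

After substitution the input is /zɹfaʒjʒ/.
The unsyllabifiable consonants are /z/, /ʒ/, /j/, /ʒ/; each receives one epenthetic vowel.

4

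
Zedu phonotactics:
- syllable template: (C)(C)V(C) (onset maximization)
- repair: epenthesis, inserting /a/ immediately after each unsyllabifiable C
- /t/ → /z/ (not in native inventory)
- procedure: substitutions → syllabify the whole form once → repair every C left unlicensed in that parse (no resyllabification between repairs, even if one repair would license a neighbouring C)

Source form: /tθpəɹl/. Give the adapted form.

zaθpəɹla

Substitution: /t/ → /z/, giving /zθpəɹl/.
Syllabifying with onset maximization leaves /z/, /l/ stranded (at most one coda consonant is licensed; onsets may contain at most 2 consonants).
Each unlicensed consonant becomes the onset of a new syllable: /z/ → /za/, /l/ → /la/.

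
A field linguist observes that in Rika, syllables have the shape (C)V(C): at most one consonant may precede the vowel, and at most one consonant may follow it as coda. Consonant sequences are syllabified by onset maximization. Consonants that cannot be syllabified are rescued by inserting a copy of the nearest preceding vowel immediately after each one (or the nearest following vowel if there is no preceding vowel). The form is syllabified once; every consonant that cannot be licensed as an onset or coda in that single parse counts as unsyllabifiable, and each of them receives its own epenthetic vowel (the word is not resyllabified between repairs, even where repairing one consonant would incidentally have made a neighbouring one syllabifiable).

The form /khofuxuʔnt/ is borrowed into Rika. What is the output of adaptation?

The consonants /k/, /n/, /t/ cannot be parsed into a legal (C)V(C) syllable (at most one coda consonant is licensed; onsets are limited to one consonant).
Each unlicensed consonant becomes the onset of a new syllable: /k/ → /ko/, /n/ → /nu/, /t/ → /tu/.

kohofuxuʔnutu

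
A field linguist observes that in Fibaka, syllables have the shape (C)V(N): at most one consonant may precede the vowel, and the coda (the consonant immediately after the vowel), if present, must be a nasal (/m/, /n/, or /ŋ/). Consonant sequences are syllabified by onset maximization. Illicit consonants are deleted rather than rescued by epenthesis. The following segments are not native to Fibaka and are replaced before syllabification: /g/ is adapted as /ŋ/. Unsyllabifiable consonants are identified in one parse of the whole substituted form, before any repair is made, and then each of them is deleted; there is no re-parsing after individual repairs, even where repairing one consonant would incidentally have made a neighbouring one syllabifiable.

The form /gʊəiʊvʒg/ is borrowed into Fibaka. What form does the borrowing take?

ŋʊəiʊ

Substitution: /g/ → /ŋ/, giving /ŋʊəiʊvʒŋ/.
Under (C)V(N), the unsyllabifiable consonants are /v/, /ʒ/, /ŋ/ (only a nasal (/m/, /n/, or /ŋ/) is licensed in coda position; onsets are limited to one consonant).
Deleting the stranded consonants removes /v/, /ʒ/, /ŋ/.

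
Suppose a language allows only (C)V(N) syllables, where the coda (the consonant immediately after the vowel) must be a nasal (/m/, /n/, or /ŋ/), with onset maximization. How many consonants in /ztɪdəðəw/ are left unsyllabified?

The consonants /z/, /w/ cannot be parsed into a legal (C)V(N) syllable (only a nasal (/m/, /n/, or /ŋ/) is licensed in coda position; onsets are limited to one consonant).

2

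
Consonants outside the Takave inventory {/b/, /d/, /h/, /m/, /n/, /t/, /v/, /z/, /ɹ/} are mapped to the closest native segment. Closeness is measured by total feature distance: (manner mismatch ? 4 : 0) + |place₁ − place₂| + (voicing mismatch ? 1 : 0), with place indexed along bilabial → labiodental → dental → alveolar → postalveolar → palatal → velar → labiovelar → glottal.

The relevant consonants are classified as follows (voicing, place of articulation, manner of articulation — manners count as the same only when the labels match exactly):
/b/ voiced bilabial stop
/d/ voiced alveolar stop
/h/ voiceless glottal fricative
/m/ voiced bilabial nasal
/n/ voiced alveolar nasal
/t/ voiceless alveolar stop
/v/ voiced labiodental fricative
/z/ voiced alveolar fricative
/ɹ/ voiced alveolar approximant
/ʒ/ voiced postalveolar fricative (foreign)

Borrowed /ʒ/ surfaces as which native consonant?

/z/ is closest: same manner (fricative), place distance 1 (postalveolar→alveolar), same voicing; total 1. Next closest is /v/ at distance 3.

z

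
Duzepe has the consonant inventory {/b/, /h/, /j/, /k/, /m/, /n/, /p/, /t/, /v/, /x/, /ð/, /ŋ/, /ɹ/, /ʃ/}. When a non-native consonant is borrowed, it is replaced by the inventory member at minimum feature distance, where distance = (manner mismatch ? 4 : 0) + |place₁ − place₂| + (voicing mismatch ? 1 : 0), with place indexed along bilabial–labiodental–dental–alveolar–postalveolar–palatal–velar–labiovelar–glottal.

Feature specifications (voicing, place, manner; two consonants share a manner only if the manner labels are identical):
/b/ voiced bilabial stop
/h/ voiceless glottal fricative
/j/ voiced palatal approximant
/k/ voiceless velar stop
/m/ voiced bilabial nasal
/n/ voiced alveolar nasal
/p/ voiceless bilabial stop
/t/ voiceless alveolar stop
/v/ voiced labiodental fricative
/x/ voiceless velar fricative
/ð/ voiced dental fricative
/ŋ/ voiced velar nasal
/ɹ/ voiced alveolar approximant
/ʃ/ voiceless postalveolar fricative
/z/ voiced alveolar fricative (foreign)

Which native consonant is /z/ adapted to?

/ð/ is closest: same manner (fricative), place distance 1 (alveolar→dental), same voicing; total 1. Next closest is /v/ at distance 2.

ð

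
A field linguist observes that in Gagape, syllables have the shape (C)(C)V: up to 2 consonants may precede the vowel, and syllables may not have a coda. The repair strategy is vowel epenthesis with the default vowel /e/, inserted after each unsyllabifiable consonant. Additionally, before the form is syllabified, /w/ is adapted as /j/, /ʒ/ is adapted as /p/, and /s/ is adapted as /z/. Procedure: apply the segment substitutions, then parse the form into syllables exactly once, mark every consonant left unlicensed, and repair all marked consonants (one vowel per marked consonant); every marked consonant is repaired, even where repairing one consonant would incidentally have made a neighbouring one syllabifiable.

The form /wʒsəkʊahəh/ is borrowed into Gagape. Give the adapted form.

Substitution: /w/ → /j/, /ʒ/ → /p/, /s/ → /z/, giving /jpzəkʊahəh/.
The consonants /j/, /h/ cannot be parsed into a legal (C)(C)V syllable (no codas are permitted; onsets may contain at most 2 consonants).
Epenthesis after each stranded consonant: /j/ → /je/, /h/ → /he/.

jepzəkʊahəhe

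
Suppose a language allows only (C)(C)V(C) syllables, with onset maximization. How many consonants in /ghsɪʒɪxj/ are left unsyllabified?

2

The consonants /g/, /j/ cannot be parsed into a legal (C)(C)V(C) syllable (at most one coda consonant is licensed; onsets may contain at most 2 consonants).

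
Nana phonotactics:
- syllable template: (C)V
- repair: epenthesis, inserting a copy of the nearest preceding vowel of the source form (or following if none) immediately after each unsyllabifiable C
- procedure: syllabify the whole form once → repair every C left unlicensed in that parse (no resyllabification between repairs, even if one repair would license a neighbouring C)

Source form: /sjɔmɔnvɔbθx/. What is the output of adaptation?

sɔjɔmɔnɔvɔbɔθɔxɔ

Under (C)V, the unsyllabifiable consonants are /s/, /n/, /b/, /θ/, /x/ (no codas are permitted; onsets are limited to one consonant).
Epenthesis after each stranded consonant: /s/ → /sɔ/, /n/ → /nɔ/, /b/ → /bɔ/, /θ/ → /θɔ/, /x/ → /xɔ/.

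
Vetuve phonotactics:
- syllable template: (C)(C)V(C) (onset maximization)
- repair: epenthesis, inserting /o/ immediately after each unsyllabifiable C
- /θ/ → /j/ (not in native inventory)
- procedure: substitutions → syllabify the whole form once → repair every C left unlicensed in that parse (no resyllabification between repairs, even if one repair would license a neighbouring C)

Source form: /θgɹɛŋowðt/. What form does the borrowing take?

Substitution: /θ/ → /j/, giving /jgɹɛŋowðt/.
The consonants /j/, /ð/, /t/ cannot be parsed into a legal (C)(C)V(C) syllable (at most one coda consonant is licensed; onsets may contain at most 2 consonants).
Each unlicensed consonant becomes the onset of a new syllable: /j/ → /jo/, /ð/ → /ðo/, /t/ → /to/.

jogɹɛŋowðoto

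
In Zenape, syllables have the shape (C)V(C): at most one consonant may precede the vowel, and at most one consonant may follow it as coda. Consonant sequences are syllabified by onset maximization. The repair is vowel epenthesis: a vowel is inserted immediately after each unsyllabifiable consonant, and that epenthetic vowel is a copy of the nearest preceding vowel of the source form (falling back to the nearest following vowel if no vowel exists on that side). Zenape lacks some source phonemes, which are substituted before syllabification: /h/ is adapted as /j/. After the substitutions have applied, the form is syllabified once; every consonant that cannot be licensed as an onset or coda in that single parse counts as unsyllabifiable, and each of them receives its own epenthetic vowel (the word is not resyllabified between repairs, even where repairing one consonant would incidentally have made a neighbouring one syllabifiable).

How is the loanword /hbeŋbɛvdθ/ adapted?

Substitution: /h/ → /j/, giving /jbeŋbɛvdθ/.
The consonants /j/, /d/, /θ/ cannot be parsed into a legal (C)V(C) syllable (at most one coda consonant is licensed; onsets are limited to one consonant).
Each unlicensed consonant becomes the onset of a new syllable: /j/ → /je/, /d/ → /dɛ/, /θ/ → /θɛ/.

jebeŋbɛvdɛθɛ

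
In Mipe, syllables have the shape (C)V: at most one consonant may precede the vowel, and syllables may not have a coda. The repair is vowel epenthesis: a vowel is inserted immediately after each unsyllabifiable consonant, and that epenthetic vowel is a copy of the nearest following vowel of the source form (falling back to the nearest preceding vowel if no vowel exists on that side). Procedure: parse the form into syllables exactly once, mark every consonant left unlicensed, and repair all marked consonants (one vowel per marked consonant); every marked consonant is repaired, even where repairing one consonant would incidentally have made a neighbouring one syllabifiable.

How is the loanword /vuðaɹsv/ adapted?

vuðaɹasava

The consonants /ɹ/, /s/, /v/ cannot be parsed into a legal (C)V syllable (no codas are permitted; onsets are limited to one consonant).
Inserting the epenthetic vowel yields /ɹ/ → /ɹa/, /s/ → /sa/, /v/ → /va/.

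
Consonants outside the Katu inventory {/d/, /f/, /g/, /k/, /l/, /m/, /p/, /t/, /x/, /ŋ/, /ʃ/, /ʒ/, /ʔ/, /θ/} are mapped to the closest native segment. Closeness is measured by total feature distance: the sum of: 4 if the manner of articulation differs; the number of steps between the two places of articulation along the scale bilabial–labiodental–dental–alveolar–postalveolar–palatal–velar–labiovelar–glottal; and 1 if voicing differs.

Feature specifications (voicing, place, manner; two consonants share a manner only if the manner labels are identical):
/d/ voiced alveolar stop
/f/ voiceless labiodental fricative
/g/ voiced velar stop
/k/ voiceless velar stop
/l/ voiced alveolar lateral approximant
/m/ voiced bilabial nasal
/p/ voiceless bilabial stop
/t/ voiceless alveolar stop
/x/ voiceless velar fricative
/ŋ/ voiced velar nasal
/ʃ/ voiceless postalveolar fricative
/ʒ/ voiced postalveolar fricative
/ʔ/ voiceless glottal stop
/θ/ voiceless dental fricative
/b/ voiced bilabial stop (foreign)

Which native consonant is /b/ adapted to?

/p/ is closest: same manner (stop), place distance 0 (bilabial→bilabial), voicing differs (+1); total 1. Next closest is /d/ at distance 3.

p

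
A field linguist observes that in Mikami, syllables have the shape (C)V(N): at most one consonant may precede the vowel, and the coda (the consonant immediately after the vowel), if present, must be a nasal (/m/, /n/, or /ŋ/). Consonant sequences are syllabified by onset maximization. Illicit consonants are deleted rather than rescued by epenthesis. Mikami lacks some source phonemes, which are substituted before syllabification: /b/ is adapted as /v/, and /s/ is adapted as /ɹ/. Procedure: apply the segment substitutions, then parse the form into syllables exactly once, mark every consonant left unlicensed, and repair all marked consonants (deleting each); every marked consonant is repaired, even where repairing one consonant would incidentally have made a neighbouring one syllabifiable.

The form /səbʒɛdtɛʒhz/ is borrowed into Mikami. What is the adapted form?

ɹəʒɛtɛ

Substitution: /s/ → /ɹ/, /b/ → /v/, giving /ɹəvʒɛdtɛʒhz/.
The consonants /v/, /d/, /ʒ/, /h/, /z/ cannot be parsed into a legal (C)V(N) syllable (only a nasal (/m/, /n/, or /ŋ/) is licensed in coda position; onsets are limited to one consonant).
Deleting the stranded consonants removes /v/, /d/, /ʒ/, /h/, /z/.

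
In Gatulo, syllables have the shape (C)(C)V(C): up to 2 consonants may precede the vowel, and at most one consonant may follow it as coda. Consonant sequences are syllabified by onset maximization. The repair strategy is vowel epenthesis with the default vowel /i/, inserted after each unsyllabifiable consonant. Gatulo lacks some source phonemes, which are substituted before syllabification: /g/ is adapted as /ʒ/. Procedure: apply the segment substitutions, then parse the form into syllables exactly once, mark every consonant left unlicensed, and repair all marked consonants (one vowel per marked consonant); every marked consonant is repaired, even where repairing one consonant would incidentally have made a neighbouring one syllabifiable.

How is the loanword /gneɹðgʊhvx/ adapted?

Substitution: /g/ → /ʒ/, giving /ʒneɹðʒʊhvx/.
Syllabifying with onset maximization leaves /v/, /x/ stranded (at most one coda consonant is licensed; onsets may contain at most 2 consonants).
Each unlicensed consonant becomes the onset of a new syllable: /v/ → /vi/, /x/ → /xi/.

ʒneɹðʒʊhvixi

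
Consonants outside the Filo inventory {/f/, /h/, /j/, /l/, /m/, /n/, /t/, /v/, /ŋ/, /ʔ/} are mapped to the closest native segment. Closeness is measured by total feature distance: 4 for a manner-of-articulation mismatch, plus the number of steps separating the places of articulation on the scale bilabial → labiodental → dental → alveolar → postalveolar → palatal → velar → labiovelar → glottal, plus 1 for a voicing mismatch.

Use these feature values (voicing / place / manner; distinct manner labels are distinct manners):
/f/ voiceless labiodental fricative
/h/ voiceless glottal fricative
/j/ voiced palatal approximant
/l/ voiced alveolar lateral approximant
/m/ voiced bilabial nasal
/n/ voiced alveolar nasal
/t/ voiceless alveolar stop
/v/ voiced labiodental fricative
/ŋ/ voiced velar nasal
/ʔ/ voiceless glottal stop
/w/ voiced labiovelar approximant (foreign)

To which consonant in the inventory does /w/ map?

/j/ is closest: same manner (approximant), place distance 2 (labiovelar→palatal), same voicing; total 2. Next closest is /ŋ/ at distance 5.

j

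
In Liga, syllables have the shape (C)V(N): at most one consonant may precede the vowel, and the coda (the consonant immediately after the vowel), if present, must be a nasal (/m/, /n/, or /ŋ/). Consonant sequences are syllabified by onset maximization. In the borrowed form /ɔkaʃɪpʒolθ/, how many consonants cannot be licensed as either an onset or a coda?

3

The consonants /p/, /l/, /θ/ cannot be parsed into a legal (C)V(N) syllable (only a nasal (/m/, /n/, or /ŋ/) is licensed in coda position; onsets are limited to one consonant).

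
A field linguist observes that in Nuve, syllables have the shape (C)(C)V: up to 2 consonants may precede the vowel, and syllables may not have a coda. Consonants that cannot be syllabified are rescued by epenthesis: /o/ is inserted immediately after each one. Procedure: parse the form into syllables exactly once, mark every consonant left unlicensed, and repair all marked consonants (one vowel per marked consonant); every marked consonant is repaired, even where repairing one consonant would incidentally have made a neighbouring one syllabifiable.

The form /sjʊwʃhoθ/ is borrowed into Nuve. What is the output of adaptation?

The consonants /w/, /θ/ cannot be parsed into a legal (C)(C)V syllable (no codas are permitted; onsets may contain at most 2 consonants).
Epenthesis after each stranded consonant: /w/ → /wo/, /θ/ → /θo/.

sjʊwoʃhoθo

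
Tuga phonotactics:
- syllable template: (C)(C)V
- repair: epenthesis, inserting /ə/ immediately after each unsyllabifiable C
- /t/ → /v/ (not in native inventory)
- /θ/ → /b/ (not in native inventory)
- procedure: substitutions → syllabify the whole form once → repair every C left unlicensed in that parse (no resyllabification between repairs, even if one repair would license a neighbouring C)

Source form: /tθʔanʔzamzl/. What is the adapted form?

vəbʔanəʔzaməzələ

Substitution: /t/ → /v/, /θ/ → /b/, giving /vbʔanʔzamzl/.
The consonants /v/, /n/, /m/, /z/, /l/ cannot be parsed into a legal (C)(C)V syllable (no codas are permitted; onsets may contain at most 2 consonants).
Inserting the epenthetic vowel yields /v/ → /və/, /n/ → /nə/, /m/ → /mə/, /z/ → /zə/, /l/ → /lə/.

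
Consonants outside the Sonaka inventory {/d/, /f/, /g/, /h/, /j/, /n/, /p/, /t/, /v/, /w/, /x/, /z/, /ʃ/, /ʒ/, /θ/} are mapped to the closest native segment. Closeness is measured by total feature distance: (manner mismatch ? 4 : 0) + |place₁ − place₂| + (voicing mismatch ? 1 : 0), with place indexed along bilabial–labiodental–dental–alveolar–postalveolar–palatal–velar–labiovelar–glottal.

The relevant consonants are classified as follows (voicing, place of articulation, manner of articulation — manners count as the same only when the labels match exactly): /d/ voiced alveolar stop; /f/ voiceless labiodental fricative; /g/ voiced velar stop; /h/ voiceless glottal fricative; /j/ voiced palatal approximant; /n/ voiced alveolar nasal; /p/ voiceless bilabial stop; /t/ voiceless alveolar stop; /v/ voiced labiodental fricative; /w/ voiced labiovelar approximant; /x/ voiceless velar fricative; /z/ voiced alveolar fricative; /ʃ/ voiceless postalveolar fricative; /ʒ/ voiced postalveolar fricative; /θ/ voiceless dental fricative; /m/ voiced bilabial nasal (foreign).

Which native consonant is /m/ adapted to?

/n/ is closest: same manner (nasal), place distance 3 (bilabial→alveolar), same voicing; total 3. Next closest is /p/ at distance 5.

n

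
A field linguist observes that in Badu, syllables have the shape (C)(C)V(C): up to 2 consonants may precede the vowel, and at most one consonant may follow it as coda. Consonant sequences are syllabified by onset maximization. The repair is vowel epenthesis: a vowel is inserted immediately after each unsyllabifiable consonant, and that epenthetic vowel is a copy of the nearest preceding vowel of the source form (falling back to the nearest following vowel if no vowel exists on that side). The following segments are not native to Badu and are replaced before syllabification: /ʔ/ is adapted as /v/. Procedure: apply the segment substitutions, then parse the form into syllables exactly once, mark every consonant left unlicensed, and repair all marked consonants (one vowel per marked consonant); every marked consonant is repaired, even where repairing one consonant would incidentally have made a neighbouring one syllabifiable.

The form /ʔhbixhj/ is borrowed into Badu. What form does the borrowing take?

Substitution: /ʔ/ → /v/, giving /vhbixhj/.
Syllabifying with onset maximization leaves /v/, /h/, /j/ stranded (at most one coda consonant is licensed; onsets may contain at most 2 consonants).
Each unlicensed consonant becomes the onset of a new syllable: /v/ → /vi/, /h/ → /hi/, /j/ → /ji/.

vihbixhiji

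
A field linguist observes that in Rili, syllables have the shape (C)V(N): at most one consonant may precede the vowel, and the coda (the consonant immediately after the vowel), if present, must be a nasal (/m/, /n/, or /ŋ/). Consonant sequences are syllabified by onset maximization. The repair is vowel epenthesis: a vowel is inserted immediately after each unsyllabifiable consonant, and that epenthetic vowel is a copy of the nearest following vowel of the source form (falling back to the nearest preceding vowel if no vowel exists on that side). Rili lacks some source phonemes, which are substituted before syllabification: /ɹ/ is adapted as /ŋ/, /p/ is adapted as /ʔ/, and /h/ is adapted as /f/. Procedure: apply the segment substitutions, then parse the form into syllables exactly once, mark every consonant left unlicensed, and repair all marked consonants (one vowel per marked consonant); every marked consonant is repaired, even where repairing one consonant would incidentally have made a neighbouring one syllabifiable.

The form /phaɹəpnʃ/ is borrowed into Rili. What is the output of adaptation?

Substitution: /p/ → /ʔ/, /h/ → /f/, /ɹ/ → /ŋ/, giving /ʔfaŋəʔnʃ/.
Syllabifying with onset maximization leaves /ʔ/, /ʔ/, /n/, /ʃ/ stranded (only a nasal (/m/, /n/, or /ŋ/) is licensed in coda position; onsets are limited to one consonant).
Epenthesis after each stranded consonant: /ʔ/ → /ʔa/, /ʔ/ → /ʔə/, /n/ → /nə/, /ʃ/ → /ʃə/.

ʔafaŋəʔənəʃə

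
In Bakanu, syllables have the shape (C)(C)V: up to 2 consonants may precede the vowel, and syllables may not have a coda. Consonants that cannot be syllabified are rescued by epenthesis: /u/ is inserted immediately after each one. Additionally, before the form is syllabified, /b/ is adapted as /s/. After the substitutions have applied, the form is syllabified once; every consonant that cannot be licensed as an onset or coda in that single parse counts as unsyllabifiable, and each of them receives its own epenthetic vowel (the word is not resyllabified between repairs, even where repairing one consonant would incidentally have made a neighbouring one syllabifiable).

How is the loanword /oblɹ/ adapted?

Substitution: /b/ → /s/, giving /oslɹ/.
The consonants /s/, /l/, /ɹ/ cannot be parsed into a legal (C)(C)V syllable (no codas are permitted; onsets may contain at most 2 consonants).
Inserting the epenthetic vowel yields /s/ → /su/, /l/ → /lu/, /ɹ/ → /ɹu/.

osuluɹu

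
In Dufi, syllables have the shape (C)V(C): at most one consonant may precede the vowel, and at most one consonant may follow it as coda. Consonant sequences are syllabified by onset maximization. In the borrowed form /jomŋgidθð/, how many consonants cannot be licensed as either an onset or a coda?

Under (C)V(C), the unsyllabifiable consonants are /ŋ/, /θ/, /ð/ (at most one coda consonant is licensed; onsets are limited to one consonant).

3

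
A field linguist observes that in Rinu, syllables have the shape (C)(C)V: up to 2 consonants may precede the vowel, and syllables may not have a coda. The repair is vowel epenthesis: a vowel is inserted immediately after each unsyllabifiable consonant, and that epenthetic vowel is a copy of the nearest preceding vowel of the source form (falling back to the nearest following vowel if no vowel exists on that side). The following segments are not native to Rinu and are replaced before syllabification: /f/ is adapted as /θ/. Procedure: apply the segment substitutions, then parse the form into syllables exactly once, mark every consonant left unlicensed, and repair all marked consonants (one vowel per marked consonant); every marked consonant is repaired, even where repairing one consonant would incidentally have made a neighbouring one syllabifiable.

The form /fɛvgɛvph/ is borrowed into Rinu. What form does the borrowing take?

θɛvgɛvɛpɛhɛ

Substitution: /f/ → /θ/, giving /θɛvgɛvph/.
The consonants /v/, /p/, /h/ cannot be parsed into a legal (C)(C)V syllable (no codas are permitted; onsets may contain at most 2 consonants).
Each unlicensed consonant becomes the onset of a new syllable: /v/ → /vɛ/, /p/ → /pɛ/, /h/ → /hɛ/.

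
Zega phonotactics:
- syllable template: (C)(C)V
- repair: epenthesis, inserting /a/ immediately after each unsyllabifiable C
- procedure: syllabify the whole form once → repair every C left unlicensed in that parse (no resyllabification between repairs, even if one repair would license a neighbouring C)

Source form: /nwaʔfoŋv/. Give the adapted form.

Syllabifying with onset maximization leaves /ŋ/, /v/ stranded (no codas are permitted; onsets may contain at most 2 consonants).
Each unlicensed consonant becomes the onset of a new syllable: /ŋ/ → /ŋa/, /v/ → /va/.

nwaʔfoŋava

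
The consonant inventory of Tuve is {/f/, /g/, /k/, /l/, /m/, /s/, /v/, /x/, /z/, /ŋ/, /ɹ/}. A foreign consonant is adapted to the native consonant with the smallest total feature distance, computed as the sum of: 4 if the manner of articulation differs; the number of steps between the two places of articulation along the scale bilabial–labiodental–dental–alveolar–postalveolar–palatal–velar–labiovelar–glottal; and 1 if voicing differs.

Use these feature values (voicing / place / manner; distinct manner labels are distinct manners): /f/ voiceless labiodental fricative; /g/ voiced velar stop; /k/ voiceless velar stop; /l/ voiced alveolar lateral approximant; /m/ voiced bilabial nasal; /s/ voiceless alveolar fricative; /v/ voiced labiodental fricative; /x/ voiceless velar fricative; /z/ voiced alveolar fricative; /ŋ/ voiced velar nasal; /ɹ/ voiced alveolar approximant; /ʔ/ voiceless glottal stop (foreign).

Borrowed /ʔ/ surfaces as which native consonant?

k

/k/ is closest: same manner (stop), place distance 2 (glottal→velar), same voicing; total 2. Next closest is /g/ at distance 3.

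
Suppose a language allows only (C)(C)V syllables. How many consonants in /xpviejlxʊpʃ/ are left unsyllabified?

4

Syllabifying with onset maximization leaves /x/, /j/, /p/, /ʃ/ stranded (no codas are permitted; onsets may contain at most 2 consonants).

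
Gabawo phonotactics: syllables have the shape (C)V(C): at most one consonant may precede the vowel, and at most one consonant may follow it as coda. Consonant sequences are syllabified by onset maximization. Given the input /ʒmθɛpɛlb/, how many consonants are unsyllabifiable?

Under (C)V(C), the unsyllabifiable consonants are /ʒ/, /m/, /b/ (at most one coda consonant is licensed; onsets are limited to one consonant).

3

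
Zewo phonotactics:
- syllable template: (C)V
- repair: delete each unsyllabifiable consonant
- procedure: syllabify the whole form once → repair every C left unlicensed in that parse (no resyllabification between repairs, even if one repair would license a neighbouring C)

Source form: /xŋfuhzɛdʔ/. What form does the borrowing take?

fuzɛ

The consonants /x/, /ŋ/, /h/, /d/, /ʔ/ cannot be parsed into a legal (C)V syllable (no codas are permitted; onsets are limited to one consonant).
Deletion applies to /x/, /ŋ/, /h/, /d/, /ʔ/.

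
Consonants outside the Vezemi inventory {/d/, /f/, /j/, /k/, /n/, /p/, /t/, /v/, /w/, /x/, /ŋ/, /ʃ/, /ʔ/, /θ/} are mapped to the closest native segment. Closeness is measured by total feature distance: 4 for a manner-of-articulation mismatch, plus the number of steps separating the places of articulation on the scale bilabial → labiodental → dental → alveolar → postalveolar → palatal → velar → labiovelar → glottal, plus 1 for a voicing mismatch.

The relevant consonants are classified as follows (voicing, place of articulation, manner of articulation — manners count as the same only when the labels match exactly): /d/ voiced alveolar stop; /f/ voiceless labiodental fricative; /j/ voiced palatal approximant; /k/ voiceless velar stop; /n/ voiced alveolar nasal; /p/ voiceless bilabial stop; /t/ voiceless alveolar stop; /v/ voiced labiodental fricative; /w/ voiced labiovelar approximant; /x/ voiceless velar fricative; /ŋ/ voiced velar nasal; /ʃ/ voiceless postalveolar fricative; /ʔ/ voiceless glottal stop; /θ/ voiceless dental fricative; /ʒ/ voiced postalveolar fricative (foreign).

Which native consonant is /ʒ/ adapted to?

/ʃ/ is closest: same manner (fricative), place distance 0 (postalveolar→postalveolar), voicing differs (+1); total 1. Next closest is /v/ at distance 3.

ʃ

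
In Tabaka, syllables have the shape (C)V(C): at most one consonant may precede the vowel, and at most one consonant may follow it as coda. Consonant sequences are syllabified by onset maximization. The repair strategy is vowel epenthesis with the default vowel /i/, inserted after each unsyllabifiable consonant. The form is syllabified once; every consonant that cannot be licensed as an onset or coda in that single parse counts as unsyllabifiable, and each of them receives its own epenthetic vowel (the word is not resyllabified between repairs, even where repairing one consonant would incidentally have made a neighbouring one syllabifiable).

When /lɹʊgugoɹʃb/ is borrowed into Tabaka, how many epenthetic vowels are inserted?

The unsyllabifiable consonants are /l/, /ʃ/, /b/; each receives one epenthetic vowel.

3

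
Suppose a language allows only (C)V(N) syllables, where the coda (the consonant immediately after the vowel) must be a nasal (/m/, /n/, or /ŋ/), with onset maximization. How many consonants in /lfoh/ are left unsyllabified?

Under (C)V(N), the unsyllabifiable consonants are /l/, /h/ (only a nasal (/m/, /n/, or /ŋ/) is licensed in coda position; onsets are limited to one consonant).

2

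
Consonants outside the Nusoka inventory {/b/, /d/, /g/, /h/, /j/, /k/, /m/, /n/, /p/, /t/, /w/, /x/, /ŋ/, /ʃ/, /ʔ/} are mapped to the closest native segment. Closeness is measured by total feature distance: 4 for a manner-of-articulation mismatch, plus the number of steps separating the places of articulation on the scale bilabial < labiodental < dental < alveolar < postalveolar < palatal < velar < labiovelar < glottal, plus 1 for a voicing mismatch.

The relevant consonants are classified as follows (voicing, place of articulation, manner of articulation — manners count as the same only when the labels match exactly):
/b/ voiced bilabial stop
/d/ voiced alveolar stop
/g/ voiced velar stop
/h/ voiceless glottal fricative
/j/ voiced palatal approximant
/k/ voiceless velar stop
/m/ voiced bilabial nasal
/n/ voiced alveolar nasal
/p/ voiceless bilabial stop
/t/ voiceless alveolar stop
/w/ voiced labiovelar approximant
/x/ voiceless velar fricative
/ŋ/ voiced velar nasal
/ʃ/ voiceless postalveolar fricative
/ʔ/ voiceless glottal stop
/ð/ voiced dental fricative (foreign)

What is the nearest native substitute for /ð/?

/ʃ/ is closest: same manner (fricative), place distance 2 (dental→postalveolar), voicing differs (+1); total 3. Next closest is /d/ at distance 5.

ʃ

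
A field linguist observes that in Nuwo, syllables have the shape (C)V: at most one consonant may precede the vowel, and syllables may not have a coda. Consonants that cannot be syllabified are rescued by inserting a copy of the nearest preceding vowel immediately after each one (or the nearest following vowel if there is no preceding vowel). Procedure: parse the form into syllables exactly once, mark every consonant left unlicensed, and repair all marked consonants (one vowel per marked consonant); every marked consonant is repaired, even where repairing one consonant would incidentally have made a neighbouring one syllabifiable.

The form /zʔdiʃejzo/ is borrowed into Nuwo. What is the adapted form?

ziʔidiʃejezo

Syllabifying with onset maximization leaves /z/, /ʔ/, /j/ stranded (no codas are permitted; onsets are limited to one consonant).
Each unlicensed consonant becomes the onset of a new syllable: /z/ → /zi/, /ʔ/ → /ʔi/, /j/ → /je/.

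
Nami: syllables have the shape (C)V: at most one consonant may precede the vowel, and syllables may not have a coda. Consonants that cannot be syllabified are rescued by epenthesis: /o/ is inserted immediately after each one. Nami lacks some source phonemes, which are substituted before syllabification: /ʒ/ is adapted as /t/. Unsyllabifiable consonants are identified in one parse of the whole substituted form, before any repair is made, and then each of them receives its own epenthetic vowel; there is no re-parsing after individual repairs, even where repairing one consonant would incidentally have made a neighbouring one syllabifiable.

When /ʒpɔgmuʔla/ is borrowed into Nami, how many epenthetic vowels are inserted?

3

After substitution the input is /tpɔgmuʔla/.
The unsyllabifiable consonants are /t/, /g/, /ʔ/; each receives one epenthetic vowel.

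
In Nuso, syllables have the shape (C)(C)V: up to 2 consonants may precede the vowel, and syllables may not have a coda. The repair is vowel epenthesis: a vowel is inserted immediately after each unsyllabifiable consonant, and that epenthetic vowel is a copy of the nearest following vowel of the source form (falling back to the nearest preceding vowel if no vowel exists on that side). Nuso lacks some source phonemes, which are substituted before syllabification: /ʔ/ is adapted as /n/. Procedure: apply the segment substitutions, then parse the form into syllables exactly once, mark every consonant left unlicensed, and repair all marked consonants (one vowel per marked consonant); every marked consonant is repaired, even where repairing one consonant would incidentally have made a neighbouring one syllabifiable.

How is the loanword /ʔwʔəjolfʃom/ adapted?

Substitution: /ʔ/ → /n/, giving /nwnəjolfʃom/.
Under (C)(C)V, the unsyllabifiable consonants are /n/, /l/, /m/ (no codas are permitted; onsets may contain at most 2 consonants).
Each unlicensed consonant becomes the onset of a new syllable: /n/ → /nə/, /l/ → /lo/, /m/ → /mo/.

nəwnəjolofʃomo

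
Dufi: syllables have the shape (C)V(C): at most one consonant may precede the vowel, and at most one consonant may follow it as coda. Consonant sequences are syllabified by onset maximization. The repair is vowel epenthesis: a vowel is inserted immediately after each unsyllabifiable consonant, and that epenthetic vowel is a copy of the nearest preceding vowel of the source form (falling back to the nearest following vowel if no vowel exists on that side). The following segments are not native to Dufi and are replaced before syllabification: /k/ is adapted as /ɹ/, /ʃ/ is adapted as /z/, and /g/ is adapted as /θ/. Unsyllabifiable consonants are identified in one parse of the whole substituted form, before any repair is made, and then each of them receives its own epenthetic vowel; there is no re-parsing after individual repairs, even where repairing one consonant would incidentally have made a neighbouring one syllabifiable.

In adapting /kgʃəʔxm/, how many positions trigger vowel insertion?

4

After substitution the input is /ɹθzəʔxm/.
The unsyllabifiable consonants are /ɹ/, /θ/, /x/, /m/; each receives one epenthetic vowel.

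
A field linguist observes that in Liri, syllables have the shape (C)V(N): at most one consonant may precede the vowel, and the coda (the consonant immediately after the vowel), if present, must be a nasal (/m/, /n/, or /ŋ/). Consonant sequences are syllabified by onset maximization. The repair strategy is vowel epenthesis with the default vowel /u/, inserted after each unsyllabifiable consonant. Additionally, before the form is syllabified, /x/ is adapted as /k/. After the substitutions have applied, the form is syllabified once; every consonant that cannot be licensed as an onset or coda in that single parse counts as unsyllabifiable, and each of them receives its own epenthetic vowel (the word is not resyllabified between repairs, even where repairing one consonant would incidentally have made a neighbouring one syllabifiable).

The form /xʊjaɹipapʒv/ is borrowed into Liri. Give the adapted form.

kʊjaɹipapuʒuvu

Substitution: /x/ → /k/, giving /kʊjaɹipapʒv/.
Under (C)V(N), the unsyllabifiable consonants are /p/, /ʒ/, /v/ (only a nasal (/m/, /n/, or /ŋ/) is licensed in coda position; onsets are limited to one consonant).
Inserting the epenthetic vowel yields /p/ → /pu/, /ʒ/ → /ʒu/, /v/ → /vu/.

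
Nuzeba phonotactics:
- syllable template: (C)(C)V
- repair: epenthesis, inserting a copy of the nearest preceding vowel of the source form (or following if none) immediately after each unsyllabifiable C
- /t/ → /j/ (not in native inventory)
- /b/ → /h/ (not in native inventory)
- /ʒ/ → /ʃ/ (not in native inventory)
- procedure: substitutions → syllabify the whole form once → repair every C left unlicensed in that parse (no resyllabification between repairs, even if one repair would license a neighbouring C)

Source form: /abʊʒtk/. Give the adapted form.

ahʊʃʊjʊkʊ

Substitution: /b/ → /h/, /ʒ/ → /ʃ/, /t/ → /j/, giving /ahʊʃjk/.
Under (C)(C)V, the unsyllabifiable consonants are /ʃ/, /j/, /k/ (no codas are permitted; onsets may contain at most 2 consonants).
Inserting the epenthetic vowel yields /ʃ/ → /ʃʊ/, /j/ → /jʊ/, /k/ → /kʊ/.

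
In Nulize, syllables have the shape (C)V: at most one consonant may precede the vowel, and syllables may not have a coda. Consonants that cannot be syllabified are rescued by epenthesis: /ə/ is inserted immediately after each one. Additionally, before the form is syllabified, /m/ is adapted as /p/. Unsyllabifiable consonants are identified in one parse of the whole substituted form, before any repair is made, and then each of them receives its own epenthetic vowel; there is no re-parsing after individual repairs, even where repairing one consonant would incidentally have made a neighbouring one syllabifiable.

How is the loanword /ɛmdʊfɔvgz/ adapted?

ɛpədʊfɔvəgəzə

Substitution: /m/ → /p/, giving /ɛpdʊfɔvgz/.
The consonants /p/, /v/, /g/, /z/ cannot be parsed into a legal (C)V syllable (no codas are permitted; onsets are limited to one consonant).
Inserting the epenthetic vowel yields /p/ → /pə/, /v/ → /və/, /g/ → /gə/, /z/ → /zə/.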